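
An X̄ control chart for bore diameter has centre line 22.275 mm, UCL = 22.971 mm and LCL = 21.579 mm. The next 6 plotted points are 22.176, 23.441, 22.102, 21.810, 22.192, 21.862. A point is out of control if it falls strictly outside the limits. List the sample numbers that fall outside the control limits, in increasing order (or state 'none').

Compare each point to [21.579, 22.971]: sample 2 = 23.441 > UCL.

2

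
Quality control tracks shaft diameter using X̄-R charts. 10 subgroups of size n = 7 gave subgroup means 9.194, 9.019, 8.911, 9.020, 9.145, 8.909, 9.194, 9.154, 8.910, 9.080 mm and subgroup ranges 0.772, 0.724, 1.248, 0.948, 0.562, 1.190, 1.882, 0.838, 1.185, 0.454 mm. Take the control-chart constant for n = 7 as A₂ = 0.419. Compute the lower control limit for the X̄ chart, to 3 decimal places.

X̄̄ = (9.194 + 9.019 + 8.911 + 9.020 + 9.145 + 8.909 + 9.194 + 9.154 + 8.910 + 9.080) / 10 = 90.5360 / 10 = 9.0536
R̄ = (0.772 + 0.724 + 1.248 + 0.948 + 0.562 + 1.190 + 1.882 + 0.838 + 1.185 + 0.454) / 10 = 9.8030 / 10 = 0.9803
LCL = X̄̄ − A₂·R̄ = 9.0536 − 0.419 × 0.9803 = 8.6429

8.643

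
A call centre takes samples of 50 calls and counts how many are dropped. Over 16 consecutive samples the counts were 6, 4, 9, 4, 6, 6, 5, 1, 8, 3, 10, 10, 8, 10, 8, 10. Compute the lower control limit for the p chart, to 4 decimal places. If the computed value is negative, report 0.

0.0000

p̄ = Σdᵢ / (k·n) = 108 / (16 × 50) = 0.13500
LCL = p̄ − 3·√(p̄(1−p̄)/n) = 0.13500 − 3 × 0.04833 = -0.00998 → 0 (negative, so LCL = 0)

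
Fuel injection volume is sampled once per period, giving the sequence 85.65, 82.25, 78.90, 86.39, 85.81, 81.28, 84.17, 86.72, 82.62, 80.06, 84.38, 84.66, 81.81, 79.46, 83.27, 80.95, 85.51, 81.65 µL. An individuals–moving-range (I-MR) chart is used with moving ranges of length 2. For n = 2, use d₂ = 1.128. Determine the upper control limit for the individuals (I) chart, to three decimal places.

91.815

X̄ = (85.65 + 82.25 + 78.90 + 86.39 + 85.81 + 81.28 + 84.17 + 86.72 + 82.62 + 80.06 + 84.38 + 84.66 + 81.81 + 79.46 + 83.27 + 80.95 + 85.51 + 81.65) / 18 = 83.0856
Moving ranges: 3.40, 3.35, 7.49, 0.58, 4.53, 2.89, 2.55, 4.10, 2.56, 4.32, 0.28, 2.85, 2.35, 3.81, 2.32, 4.56, 3.86; M̄R̄ = 55.8000 / 17 = 3.2824
UCL = X̄ + 3·M̄R̄/d₂ = 83.0856 + 3 × 3.2824 / 1.128 = 91.8152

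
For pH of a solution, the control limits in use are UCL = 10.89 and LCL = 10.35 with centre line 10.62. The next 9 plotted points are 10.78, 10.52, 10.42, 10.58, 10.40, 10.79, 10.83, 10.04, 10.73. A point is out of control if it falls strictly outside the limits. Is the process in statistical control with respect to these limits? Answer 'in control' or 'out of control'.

out of control

Compare each point to [10.35, 10.89]: sample 8 = 10.04 < LCL.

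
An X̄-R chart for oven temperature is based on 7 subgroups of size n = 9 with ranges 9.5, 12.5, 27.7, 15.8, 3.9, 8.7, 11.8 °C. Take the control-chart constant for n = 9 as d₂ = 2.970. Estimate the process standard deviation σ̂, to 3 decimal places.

4.324

R̄ = (9.5 + 12.5 + 27.7 + 15.8 + 3.9 + 8.7 + 11.8) / 7 = 12.8429
σ̂ = R̄ / d₂ = 12.8429 / 2.970 = 4.3242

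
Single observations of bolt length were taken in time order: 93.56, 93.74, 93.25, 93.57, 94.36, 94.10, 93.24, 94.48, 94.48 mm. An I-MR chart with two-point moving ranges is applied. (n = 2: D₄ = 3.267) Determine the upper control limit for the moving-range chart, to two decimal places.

1.69

Moving ranges: 0.18, 0.49, 0.32, 0.79, 0.26, 0.86, 1.24, 0.00; M̄R̄ = 4.1400 / 8 = 0.5175
UCL_MR = D₄·M̄R̄ = 3.267 × 0.5175 = 1.6907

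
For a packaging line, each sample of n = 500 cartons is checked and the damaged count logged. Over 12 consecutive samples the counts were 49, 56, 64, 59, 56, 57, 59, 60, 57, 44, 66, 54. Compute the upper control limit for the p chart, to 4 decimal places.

p̄ = Σdᵢ / (k·n) = 681 / (12 × 500) = 0.11350
UCL = p̄ + 3·√(p̄(1−p̄)/n) = 0.11350 + 3 × √(0.11350×0.88650/500) = 0.11350 + 3 × 0.01419 = 0.15606

0.1561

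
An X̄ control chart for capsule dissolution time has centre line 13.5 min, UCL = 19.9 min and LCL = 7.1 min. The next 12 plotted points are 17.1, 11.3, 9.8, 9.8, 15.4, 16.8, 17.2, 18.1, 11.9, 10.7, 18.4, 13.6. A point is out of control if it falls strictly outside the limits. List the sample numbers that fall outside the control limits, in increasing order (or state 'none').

none

All 12 points lie within [7.1, 19.9].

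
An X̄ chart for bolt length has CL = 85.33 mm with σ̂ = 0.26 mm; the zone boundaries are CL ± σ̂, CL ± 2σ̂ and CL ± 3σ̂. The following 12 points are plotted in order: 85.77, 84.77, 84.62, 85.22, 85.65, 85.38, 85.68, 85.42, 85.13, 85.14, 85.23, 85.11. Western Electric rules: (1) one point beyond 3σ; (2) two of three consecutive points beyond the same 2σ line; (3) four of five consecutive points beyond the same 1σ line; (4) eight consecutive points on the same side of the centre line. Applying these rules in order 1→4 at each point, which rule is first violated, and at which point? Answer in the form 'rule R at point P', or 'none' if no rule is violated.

rule 2 at point 3

Zone of each point (C = within 1σ̂, B = 1σ̂–2σ̂, A = 2σ̂–3σ̂, * = beyond 3σ̂; sign = side of CL): 1:+B, 2:-A, 3:-A, 4:-C, 5:+B, 6:+C, 7:+B, 8:+C, 9:-C, 10:-C, 11:-C, 12:-C
Rule 2 (two of three consecutive points beyond the same 2σ limit) is satisfied at point 3.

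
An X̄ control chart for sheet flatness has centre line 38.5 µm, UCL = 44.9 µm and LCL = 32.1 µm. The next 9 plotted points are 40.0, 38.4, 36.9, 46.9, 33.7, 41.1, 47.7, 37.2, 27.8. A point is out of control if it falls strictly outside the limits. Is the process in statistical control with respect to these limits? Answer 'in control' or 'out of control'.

Compare each point to [32.1, 44.9]: sample 4 = 46.9 > UCL; sample 7 = 47.7 > UCL; sample 9 = 27.8 < LCL.

out of control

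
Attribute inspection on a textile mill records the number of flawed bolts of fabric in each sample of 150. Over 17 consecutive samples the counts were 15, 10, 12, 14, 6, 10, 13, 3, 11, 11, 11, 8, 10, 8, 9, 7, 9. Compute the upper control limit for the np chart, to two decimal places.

p̄ = Σdᵢ / (k·n) = 167 / (17 × 150) = 0.06549
UCL = np̄ + 3·√(np̄(1−p̄)) = 9.8235 + 3 × √(9.8235×0.93451) = 9.8235 + 3 × 3.0299 = 18.9132

18.91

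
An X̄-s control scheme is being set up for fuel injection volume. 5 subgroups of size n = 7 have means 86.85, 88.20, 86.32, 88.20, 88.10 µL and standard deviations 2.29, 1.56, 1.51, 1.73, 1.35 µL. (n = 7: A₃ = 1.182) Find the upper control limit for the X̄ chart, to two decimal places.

X̄̄ = (86.85 + 88.20 + 86.32 + 88.20 + 88.10) / 5 = 87.5340
s̄ = (2.29 + 1.56 + 1.51 + 1.73 + 1.35) / 5 = 1.6880
UCL = X̄̄ + A₃·s̄ = 87.5340 + 1.182 × 1.6880 = 89.5292

89.53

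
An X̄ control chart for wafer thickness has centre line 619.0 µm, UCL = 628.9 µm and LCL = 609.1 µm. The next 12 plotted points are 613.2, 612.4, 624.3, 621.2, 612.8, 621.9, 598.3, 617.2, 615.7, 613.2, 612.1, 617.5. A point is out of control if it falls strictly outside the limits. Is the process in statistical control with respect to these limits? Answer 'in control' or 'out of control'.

out of control

Compare each point to [609.1, 628.9]: sample 7 = 598.3 < LCL.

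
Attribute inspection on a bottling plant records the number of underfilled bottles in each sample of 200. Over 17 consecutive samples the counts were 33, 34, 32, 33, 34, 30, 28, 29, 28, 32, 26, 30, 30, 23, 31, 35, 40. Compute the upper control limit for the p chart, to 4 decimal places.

p̄ = Σdᵢ / (k·n) = 528 / (17 × 200) = 0.15529
UCL = p̄ + 3·√(p̄(1−p̄)/n) = 0.15529 + 3 × √(0.15529×0.84471/200) = 0.15529 + 3 × 0.02561 = 0.23213

0.2321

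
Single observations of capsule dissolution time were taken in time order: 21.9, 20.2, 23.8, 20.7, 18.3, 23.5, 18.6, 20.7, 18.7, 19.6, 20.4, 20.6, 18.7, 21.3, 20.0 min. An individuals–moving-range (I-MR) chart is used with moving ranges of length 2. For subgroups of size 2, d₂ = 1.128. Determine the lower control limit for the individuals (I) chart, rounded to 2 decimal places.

X̄ = (21.9 + 20.2 + 23.8 + 20.7 + 18.3 + 23.5 + 18.6 + 20.7 + 18.7 + 19.6 + 20.4 + 20.6 + 18.7 + 21.3 + 20.0) / 15 = 20.4667
Moving ranges: 1.7, 3.6, 3.1, 2.4, 5.2, 4.9, 2.1, 2.0, 0.9, 0.8, 0.2, 1.9, 2.6, 1.3; M̄R̄ = 32.7000 / 14 = 2.3357
LCL = X̄ − 3·M̄R̄/d₂ = 20.4667 − 3 × 2.3357 / 1.128 = 14.2547

14.25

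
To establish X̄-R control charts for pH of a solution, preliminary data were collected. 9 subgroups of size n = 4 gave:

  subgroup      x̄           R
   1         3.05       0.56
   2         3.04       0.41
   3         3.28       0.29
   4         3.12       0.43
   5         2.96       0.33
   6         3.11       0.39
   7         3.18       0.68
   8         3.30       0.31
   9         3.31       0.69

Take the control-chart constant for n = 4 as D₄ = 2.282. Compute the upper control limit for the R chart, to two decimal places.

1.04

R̄ = (0.56 + 0.41 + 0.29 + 0.43 + 0.33 + 0.39 + 0.68 + 0.31 + 0.69) / 9 = 4.0900 / 9 = 0.4544
UCL_R = D₄·R̄ = 2.282 × 0.4544 = 1.0370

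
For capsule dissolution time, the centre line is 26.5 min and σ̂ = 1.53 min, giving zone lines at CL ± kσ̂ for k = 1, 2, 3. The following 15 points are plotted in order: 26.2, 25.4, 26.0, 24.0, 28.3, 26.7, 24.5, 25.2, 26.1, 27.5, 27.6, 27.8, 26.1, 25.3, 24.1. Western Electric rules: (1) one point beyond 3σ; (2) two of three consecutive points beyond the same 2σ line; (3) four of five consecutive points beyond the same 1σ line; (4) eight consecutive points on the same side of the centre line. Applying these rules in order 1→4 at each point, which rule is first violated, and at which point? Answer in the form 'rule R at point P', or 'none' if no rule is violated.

Zone of each point (C = within 1σ̂, B = 1σ̂–2σ̂, A = 2σ̂–3σ̂, * = beyond 3σ̂; sign = side of CL): 1:-C, 2:-C, 3:-C, 4:-B, 5:+B, 6:+C, 7:-B, 8:-C, 9:-C, 10:+C, 11:+C, 12:+C, 13:-C, 14:-C, 15:-B
No rule fires across all 15 points.

none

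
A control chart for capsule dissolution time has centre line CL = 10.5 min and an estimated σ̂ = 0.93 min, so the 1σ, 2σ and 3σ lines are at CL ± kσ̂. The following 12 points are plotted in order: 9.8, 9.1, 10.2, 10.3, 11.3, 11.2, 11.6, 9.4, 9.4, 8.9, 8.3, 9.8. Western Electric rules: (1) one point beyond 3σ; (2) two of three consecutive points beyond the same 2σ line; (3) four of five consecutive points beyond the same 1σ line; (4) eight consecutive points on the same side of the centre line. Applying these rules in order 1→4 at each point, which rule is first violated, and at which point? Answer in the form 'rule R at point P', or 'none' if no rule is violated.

rule 3 at point 11

Zone of each point (C = within 1σ̂, B = 1σ̂–2σ̂, A = 2σ̂–3σ̂, * = beyond 3σ̂; sign = side of CL): 1:-C, 2:-B, 3:-C, 4:-C, 5:+C, 6:+C, 7:+B, 8:-B, 9:-B, 10:-B, 11:-A, 12:-C
Rule 3 (four of five consecutive points beyond the same 1σ limit) is satisfied at point 11.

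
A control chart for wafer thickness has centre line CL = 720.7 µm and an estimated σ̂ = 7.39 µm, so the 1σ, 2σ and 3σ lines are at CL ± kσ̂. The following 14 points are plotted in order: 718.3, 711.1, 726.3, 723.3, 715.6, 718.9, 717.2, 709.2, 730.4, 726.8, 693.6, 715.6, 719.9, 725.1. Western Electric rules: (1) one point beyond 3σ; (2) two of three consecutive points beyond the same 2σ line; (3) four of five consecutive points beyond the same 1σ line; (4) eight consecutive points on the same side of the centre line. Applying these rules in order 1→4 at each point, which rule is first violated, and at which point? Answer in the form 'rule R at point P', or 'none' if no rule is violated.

Zone of each point (C = within 1σ̂, B = 1σ̂–2σ̂, A = 2σ̂–3σ̂, * = beyond 3σ̂; sign = side of CL): 1:-C, 2:-B, 3:+C, 4:+C, 5:-C, 6:-C, 7:-C, 8:-B, 9:+B, 10:+C, 11:-*, 12:-C, 13:-C, 14:+C
Rule 1 (one point beyond the 3σ limits) is satisfied at point 11.

rule 1 at point 11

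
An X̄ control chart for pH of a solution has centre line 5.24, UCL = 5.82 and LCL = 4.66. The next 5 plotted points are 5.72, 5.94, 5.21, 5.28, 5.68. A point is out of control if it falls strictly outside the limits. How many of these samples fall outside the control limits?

Compare each point to [4.66, 5.82]: sample 2 = 5.94 > UCL.

1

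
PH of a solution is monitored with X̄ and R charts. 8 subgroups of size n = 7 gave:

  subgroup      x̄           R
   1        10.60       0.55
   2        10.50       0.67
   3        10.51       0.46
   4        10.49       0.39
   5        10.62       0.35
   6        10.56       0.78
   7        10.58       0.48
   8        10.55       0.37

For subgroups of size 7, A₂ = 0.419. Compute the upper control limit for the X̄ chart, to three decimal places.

X̄̄ = (10.60 + 10.50 + 10.51 + 10.49 + 10.62 + 10.56 + 10.58 + 10.55) / 8 = 84.4100 / 8 = 10.5512
R̄ = (0.55 + 0.67 + 0.46 + 0.39 + 0.35 + 0.78 + 0.48 + 0.37) / 8 = 4.0500 / 8 = 0.5062
UCL = X̄̄ + A₂·R̄ = 10.5512 + 0.419 × 0.5062 = 10.7634

10.763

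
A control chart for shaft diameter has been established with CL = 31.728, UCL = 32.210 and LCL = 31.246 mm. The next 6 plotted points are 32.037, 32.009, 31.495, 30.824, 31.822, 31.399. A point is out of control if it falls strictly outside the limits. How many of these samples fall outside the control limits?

Compare each point to [31.246, 32.210]: sample 4 = 30.824 < LCL.

1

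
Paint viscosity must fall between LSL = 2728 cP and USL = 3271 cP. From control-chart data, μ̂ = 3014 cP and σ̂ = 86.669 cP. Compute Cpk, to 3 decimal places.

Cpu = (USL − μ̂) / (3σ̂) = (3271 − 3014) / (3 × 86.669) = 0.9884; Cpl = (μ̂ − LSL) / (3σ̂) = (3014 − 2728) / (3 × 86.669) = 1.1000; Cpk = min(Cpu, Cpl) = 0.9884

0.988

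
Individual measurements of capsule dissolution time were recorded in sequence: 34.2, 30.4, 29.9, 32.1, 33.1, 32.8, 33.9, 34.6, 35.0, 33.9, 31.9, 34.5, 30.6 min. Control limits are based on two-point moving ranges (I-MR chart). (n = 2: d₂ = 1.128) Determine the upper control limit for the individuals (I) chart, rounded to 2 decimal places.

X̄ = (34.2 + 30.4 + 29.9 + 32.1 + 33.1 + 32.8 + 33.9 + 34.6 + 35.0 + 33.9 + 31.9 + 34.5 + 30.6) / 13 = 32.8385
Moving ranges: 3.8, 0.5, 2.2, 1.0, 0.3, 1.1, 0.7, 0.4, 1.1, 2.0, 2.6, 3.9; M̄R̄ = 19.6000 / 12 = 1.6333
UCL = X̄ + 3·M̄R̄/d₂ = 32.8385 + 3 × 1.6333 / 1.128 = 37.1824

37.18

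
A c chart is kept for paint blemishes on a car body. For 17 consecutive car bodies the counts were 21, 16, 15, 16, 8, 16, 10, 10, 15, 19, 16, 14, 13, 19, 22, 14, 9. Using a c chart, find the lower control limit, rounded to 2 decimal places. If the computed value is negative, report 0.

3.31

c̄ = (21 + 16 + 15 + 16 + 8 + 16 + 10 + 10 + 15 + 19 + 16 + 14 + 13 + 19 + 22 + 14 + 9) / 17 = 253 / 17 = 14.8824
LCL = c̄ − 3√c̄ = 14.8824 − 3 × 3.8578 = 3.3091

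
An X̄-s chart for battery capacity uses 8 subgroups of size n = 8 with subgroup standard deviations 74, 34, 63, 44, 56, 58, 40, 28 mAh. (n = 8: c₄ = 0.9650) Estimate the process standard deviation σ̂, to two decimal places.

51.42

s̄ = (74 + 34 + 63 + 44 + 56 + 58 + 40 + 28) / 8 = 49.6250
σ̂ = s̄ / c₄ = 49.6250 / 0.9650 = 51.4249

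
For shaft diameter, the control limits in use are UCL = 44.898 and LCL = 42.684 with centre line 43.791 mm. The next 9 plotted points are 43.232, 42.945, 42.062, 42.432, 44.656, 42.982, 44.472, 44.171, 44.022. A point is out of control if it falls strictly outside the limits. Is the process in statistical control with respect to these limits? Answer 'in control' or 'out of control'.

out of control

Compare each point to [42.684, 44.898]: sample 3 = 42.062 < LCL; sample 4 = 42.432 < LCL.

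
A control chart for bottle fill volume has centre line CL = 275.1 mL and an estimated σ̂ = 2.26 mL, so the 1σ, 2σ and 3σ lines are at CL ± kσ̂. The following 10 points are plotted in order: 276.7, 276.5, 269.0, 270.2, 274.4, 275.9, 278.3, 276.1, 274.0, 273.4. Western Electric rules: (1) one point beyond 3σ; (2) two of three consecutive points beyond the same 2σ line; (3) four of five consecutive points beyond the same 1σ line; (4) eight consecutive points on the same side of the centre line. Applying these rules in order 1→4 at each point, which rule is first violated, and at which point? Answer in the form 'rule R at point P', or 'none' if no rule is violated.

rule 2 at point 4

Zone of each point (C = within 1σ̂, B = 1σ̂–2σ̂, A = 2σ̂–3σ̂, * = beyond 3σ̂; sign = side of CL): 1:+C, 2:+C, 3:-A, 4:-A, 5:-C, 6:+C, 7:+B, 8:+C, 9:-C, 10:-C
Rule 2 (two of three consecutive points beyond the same 2σ limit) is satisfied at point 4.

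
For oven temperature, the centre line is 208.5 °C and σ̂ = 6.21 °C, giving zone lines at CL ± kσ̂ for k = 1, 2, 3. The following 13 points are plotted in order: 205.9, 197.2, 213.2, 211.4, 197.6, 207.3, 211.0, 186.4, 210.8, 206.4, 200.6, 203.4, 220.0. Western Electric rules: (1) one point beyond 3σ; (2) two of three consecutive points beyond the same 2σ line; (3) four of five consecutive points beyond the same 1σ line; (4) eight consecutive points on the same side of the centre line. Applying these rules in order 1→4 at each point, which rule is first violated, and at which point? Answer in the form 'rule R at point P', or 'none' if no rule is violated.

rule 1 at point 8

Zone of each point (C = within 1σ̂, B = 1σ̂–2σ̂, A = 2σ̂–3σ̂, * = beyond 3σ̂; sign = side of CL): 1:-C, 2:-B, 3:+C, 4:+C, 5:-B, 6:-C, 7:+C, 8:-*, 9:+C, 10:-C, 11:-B, 12:-C, 13:+B
Rule 1 (one point beyond the 3σ limits) is satisfied at point 8.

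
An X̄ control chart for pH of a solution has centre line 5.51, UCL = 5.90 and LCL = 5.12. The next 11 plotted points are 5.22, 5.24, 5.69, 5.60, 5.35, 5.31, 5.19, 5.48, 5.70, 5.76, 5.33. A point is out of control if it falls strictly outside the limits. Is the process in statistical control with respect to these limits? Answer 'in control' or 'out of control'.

All 11 points lie within [5.12, 5.90].

in control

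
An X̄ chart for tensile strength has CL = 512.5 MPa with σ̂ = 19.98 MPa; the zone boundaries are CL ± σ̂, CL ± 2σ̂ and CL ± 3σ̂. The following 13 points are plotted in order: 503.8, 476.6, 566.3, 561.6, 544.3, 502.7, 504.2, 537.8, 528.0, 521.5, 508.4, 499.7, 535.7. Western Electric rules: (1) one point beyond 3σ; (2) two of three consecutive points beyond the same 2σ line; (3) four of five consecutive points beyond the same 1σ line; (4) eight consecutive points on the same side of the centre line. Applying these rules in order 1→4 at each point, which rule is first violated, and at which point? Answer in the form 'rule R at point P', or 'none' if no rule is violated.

rule 2 at point 4

Zone of each point (C = within 1σ̂, B = 1σ̂–2σ̂, A = 2σ̂–3σ̂, * = beyond 3σ̂; sign = side of CL): 1:-C, 2:-B, 3:+A, 4:+A, 5:+B, 6:-C, 7:-C, 8:+B, 9:+C, 10:+C, 11:-C, 12:-C, 13:+B
Rule 2 (two of three consecutive points beyond the same 2σ limit) is satisfied at point 4.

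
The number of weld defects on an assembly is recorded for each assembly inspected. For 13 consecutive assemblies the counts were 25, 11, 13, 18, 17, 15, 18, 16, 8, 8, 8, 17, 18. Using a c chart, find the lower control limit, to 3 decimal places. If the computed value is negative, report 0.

3.240

c̄ = (25 + 11 + 13 + 18 + 17 + 15 + 18 + 16 + 8 + 8 + 8 + 17 + 18) / 13 = 192 / 13 = 14.7692
LCL = c̄ − 3√c̄ = 14.7692 − 3 × 3.8431 = 3.2400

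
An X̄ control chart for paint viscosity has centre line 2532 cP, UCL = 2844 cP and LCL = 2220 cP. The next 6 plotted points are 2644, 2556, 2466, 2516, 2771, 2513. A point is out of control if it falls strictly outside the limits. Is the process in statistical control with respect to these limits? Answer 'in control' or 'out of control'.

in control

All 6 points lie within [2220, 2844].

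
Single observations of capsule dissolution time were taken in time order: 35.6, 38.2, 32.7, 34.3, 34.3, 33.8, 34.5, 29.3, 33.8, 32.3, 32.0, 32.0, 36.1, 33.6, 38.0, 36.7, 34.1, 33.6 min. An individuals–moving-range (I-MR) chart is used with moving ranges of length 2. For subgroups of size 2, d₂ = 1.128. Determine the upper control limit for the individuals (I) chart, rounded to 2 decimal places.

X̄ = (35.6 + 38.2 + 32.7 + 34.3 + 34.3 + 33.8 + 34.5 + 29.3 + 33.8 + 32.3 + 32.0 + 32.0 + 36.1 + 33.6 + 38.0 + 36.7 + 34.1 + 33.6) / 18 = 34.1611
Moving ranges: 2.6, 5.5, 1.6, 0.0, 0.5, 0.7, 5.2, 4.5, 1.5, 0.3, 0.0, 4.1, 2.5, 4.4, 1.3, 2.6, 0.5; M̄R̄ = 37.8000 / 17 = 2.2235
UCL = X̄ + 3·M̄R̄/d₂ = 34.1611 + 3 × 2.2235 / 1.128 = 40.0748

40.07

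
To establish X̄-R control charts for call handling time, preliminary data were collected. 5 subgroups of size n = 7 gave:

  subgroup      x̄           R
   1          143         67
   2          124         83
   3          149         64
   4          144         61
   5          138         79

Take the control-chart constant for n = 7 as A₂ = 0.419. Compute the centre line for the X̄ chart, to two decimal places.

139.60

X̄̄ = (143 + 124 + 149 + 144 + 138) / 5 = 698.0000 / 5 = 139.6000
CL = X̄̄ = 139.6000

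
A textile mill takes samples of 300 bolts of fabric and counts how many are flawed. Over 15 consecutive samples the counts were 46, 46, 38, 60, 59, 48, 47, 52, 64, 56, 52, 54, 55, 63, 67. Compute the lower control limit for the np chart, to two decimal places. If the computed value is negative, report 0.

p̄ = Σdᵢ / (k·n) = 807 / (15 × 300) = 0.17933
LCL = np̄ − 3·√(np̄(1−p̄)) = 53.8000 − 3 × 6.6447 = 33.8659

33.87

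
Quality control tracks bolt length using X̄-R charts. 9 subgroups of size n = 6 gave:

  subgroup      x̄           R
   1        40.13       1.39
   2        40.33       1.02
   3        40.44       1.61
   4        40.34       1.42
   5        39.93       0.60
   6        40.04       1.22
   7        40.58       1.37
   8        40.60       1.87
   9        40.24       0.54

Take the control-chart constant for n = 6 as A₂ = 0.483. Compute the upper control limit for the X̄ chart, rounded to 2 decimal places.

X̄̄ = (40.13 + 40.33 + 40.44 + 40.34 + 39.93 + 40.04 + 40.58 + 40.60 + 40.24) / 9 = 362.6300 / 9 = 40.2922
R̄ = (1.39 + 1.02 + 1.61 + 1.42 + 0.60 + 1.22 + 1.37 + 1.87 + 0.54) / 9 = 11.0400 / 9 = 1.2267
UCL = X̄̄ + A₂·R̄ = 40.2922 + 0.483 × 1.2267 = 40.8847

40.88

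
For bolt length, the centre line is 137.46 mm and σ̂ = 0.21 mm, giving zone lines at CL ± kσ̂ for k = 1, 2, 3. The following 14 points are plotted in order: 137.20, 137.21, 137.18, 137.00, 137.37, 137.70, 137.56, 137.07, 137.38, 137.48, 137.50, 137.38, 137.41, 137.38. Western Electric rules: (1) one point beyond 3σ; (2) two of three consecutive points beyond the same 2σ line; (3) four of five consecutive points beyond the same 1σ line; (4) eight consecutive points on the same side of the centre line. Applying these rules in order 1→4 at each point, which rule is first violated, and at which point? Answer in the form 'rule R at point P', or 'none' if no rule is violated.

rule 3 at point 4

Zone of each point (C = within 1σ̂, B = 1σ̂–2σ̂, A = 2σ̂–3σ̂, * = beyond 3σ̂; sign = side of CL): 1:-B, 2:-B, 3:-B, 4:-A, 5:-C, 6:+B, 7:+C, 8:-B, 9:-C, 10:+C, 11:+C, 12:-C, 13:-C, 14:-C
Rule 3 (four of five consecutive points beyond the same 1σ limit) is satisfied at point 4.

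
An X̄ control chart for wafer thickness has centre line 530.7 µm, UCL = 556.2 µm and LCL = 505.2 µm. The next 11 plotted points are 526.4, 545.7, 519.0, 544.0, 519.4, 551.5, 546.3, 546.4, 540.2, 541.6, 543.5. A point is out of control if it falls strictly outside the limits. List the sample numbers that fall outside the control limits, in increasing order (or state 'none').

none

All 11 points lie within [505.2, 556.2].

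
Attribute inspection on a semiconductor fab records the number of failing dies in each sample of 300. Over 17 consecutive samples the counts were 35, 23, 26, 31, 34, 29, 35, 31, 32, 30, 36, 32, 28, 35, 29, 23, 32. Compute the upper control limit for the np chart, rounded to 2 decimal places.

46.38

p̄ = Σdᵢ / (k·n) = 521 / (17 × 300) = 0.10216
UCL = np̄ + 3·√(np̄(1−p̄)) = 30.6471 + 3 × √(30.6471×0.89784) = 30.6471 + 3 × 5.2456 = 46.3838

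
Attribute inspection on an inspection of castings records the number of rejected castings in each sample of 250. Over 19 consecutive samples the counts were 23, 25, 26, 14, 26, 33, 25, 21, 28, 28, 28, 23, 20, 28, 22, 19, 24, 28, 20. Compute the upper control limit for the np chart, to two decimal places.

38.31

p̄ = Σdᵢ / (k·n) = 461 / (19 × 250) = 0.09705
UCL = np̄ + 3·√(np̄(1−p̄)) = 24.2632 + 3 × √(24.2632×0.90295) = 24.2632 + 3 × 4.6806 = 38.3051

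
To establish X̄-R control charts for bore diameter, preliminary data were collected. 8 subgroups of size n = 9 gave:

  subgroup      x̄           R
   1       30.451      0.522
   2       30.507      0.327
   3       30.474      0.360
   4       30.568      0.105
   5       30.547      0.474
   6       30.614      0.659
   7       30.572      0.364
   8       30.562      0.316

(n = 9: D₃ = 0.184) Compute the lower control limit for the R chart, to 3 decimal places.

R̄ = (0.522 + 0.327 + 0.360 + 0.105 + 0.474 + 0.659 + 0.364 + 0.316) / 8 = 3.1270 / 8 = 0.3909
LCL_R = D₃·R̄ = 0.184 × 0.3909 = 0.0719

0.072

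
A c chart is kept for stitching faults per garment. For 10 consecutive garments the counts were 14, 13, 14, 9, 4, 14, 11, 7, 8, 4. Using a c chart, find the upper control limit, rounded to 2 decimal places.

c̄ = (14 + 13 + 14 + 9 + 4 + 14 + 11 + 7 + 8 + 4) / 10 = 98 / 10 = 9.8000
UCL = c̄ + 3√c̄ = 9.8000 + 3 × √9.8000 = 9.8000 + 3 × 3.1305 = 19.1915

19.19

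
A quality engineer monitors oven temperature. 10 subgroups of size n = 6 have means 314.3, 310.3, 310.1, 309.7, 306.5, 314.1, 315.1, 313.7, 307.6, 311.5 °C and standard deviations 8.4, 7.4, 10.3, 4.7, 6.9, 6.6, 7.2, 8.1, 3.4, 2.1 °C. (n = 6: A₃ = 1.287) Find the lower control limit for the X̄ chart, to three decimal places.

302.912

X̄̄ = (314.3 + 310.3 + 310.1 + 309.7 + 306.5 + 314.1 + 315.1 + 313.7 + 307.6 + 311.5) / 10 = 311.2900
s̄ = (8.4 + 7.4 + 10.3 + 4.7 + 6.9 + 6.6 + 7.2 + 8.1 + 3.4 + 2.1) / 10 = 6.5100
LCL = X̄̄ − A₃·s̄ = 311.2900 − 1.287 × 6.5100 = 302.9116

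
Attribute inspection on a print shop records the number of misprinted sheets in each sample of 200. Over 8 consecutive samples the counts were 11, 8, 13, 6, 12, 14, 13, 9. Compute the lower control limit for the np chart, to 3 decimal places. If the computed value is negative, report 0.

1.182

p̄ = Σdᵢ / (k·n) = 86 / (8 × 200) = 0.05375
LCL = np̄ − 3·√(np̄(1−p̄)) = 10.7500 − 3 × 3.1894 = 1.1818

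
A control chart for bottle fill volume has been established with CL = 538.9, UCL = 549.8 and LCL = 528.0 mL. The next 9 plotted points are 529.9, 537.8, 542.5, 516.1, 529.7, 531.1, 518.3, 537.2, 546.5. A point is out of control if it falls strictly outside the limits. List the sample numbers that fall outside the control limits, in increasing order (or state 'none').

4, 7

Compare each point to [528.0, 549.8]: sample 4 = 516.1 < LCL; sample 7 = 518.3 < LCL.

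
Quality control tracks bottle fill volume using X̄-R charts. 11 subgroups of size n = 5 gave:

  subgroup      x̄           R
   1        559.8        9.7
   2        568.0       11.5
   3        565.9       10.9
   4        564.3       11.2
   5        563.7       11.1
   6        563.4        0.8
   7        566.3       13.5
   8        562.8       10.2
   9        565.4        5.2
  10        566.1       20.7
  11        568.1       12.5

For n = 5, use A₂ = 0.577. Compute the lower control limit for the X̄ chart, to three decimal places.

X̄̄ = (559.8 + 568.0 + 565.9 + 564.3 + 563.7 + 563.4 + 566.3 + 562.8 + 565.4 + 566.1 + 568.1) / 11 = 6213.8000 / 11 = 564.8909
R̄ = (9.7 + 11.5 + 10.9 + 11.2 + 11.1 + 0.8 + 13.5 + 10.2 + 5.2 + 20.7 + 12.5) / 11 = 117.3000 / 11 = 10.6636
LCL = X̄̄ − A₂·R̄ = 564.8909 − 0.577 × 10.6636 = 558.7380

558.738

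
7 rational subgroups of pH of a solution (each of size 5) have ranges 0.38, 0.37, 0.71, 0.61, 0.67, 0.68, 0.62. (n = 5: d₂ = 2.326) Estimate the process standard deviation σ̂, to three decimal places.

0.248

R̄ = (0.38 + 0.37 + 0.71 + 0.61 + 0.67 + 0.68 + 0.62) / 7 = 0.5771
σ̂ = R̄ / d₂ = 0.5771 / 2.326 = 0.2481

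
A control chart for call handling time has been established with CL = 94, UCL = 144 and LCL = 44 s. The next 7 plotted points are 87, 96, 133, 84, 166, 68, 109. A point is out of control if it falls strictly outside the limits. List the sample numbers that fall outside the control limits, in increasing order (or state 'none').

5

Compare each point to [44, 144]: sample 5 = 166 > UCL.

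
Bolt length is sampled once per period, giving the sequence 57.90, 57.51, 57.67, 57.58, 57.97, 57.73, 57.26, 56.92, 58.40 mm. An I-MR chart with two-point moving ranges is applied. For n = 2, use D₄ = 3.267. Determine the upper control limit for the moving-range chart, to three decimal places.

1.454

Moving ranges: 0.39, 0.16, 0.09, 0.39, 0.24, 0.47, 0.34, 1.48; M̄R̄ = 3.5600 / 8 = 0.4450
UCL_MR = D₄·M̄R̄ = 3.267 × 0.4450 = 1.4538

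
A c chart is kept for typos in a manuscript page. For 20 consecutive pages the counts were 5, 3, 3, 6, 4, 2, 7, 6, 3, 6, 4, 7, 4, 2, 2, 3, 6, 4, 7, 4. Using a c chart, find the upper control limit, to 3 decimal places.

10.693

c̄ = (5 + 3 + 3 + 6 + 4 + 2 + 7 + 6 + 3 + 6 + 4 + 7 + 4 + 2 + 2 + 3 + 6 + 4 + 7 + 4) / 20 = 88 / 20 = 4.4000
UCL = c̄ + 3√c̄ = 4.4000 + 3 × √4.4000 = 4.4000 + 3 × 2.0976 = 10.6929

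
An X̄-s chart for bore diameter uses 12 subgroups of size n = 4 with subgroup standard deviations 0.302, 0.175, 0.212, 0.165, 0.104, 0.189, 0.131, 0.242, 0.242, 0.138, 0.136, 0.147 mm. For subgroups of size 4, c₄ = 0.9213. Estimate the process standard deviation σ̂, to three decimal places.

s̄ = (0.302 + 0.175 + 0.212 + 0.165 + 0.104 + 0.189 + 0.131 + 0.242 + 0.242 + 0.138 + 0.136 + 0.147) / 12 = 0.1819
σ̂ = s̄ / c₄ = 0.1819 / 0.9213 = 0.1975

0.197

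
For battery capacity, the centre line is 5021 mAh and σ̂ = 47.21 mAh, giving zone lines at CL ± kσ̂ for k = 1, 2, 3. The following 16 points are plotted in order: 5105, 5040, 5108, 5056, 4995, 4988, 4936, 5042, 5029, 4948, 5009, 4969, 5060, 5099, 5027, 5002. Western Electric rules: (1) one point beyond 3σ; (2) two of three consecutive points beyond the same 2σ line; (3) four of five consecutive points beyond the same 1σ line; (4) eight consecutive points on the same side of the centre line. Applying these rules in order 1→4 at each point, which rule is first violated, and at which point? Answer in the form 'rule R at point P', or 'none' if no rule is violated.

Zone of each point (C = within 1σ̂, B = 1σ̂–2σ̂, A = 2σ̂–3σ̂, * = beyond 3σ̂; sign = side of CL): 1:+B, 2:+C, 3:+B, 4:+C, 5:-C, 6:-C, 7:-B, 8:+C, 9:+C, 10:-B, 11:-C, 12:-B, 13:+C, 14:+B, 15:+C, 16:-C
No rule fires across all 16 points.

none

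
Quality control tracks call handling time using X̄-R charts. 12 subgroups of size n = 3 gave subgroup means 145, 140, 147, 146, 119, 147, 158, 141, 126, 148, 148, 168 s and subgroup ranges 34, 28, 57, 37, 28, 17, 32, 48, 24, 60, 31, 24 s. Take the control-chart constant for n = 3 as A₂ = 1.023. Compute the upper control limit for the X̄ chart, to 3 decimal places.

180.222

X̄̄ = (145 + 140 + 147 + 146 + 119 + 147 + 158 + 141 + 126 + 148 + 148 + 168) / 12 = 1733.0000 / 12 = 144.4167
R̄ = (34 + 28 + 57 + 37 + 28 + 17 + 32 + 48 + 24 + 60 + 31 + 24) / 12 = 420.0000 / 12 = 35.0000
UCL = X̄̄ + A₂·R̄ = 144.4167 + 1.023 × 35.0000 = 180.2217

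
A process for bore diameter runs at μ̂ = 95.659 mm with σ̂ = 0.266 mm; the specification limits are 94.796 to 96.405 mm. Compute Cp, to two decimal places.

1.01

Cp = (USL − LSL) / (6σ̂) = (96.405 − 94.796) / (6 × 0.266) = 1.6090 / 1.5960 = 1.0081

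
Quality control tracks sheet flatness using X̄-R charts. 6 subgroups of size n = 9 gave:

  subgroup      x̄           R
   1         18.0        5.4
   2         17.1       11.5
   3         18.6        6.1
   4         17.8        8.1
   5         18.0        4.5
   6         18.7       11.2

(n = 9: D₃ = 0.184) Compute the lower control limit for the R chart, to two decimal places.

R̄ = (5.4 + 11.5 + 6.1 + 8.1 + 4.5 + 11.2) / 6 = 46.8000 / 6 = 7.8000
LCL_R = D₃·R̄ = 0.184 × 7.8000 = 1.4352

1.44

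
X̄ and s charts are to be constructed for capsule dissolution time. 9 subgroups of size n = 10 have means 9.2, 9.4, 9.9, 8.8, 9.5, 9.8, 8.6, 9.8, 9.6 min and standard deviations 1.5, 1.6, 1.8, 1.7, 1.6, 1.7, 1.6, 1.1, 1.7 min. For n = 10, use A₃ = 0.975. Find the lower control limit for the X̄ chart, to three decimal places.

7.851

X̄̄ = (9.2 + 9.4 + 9.9 + 8.8 + 9.5 + 9.8 + 8.6 + 9.8 + 9.6) / 9 = 9.4000
s̄ = (1.5 + 1.6 + 1.8 + 1.7 + 1.6 + 1.7 + 1.6 + 1.1 + 1.7) / 9 = 1.5889
LCL = X̄̄ − A₃·s̄ = 9.4000 − 0.975 × 1.5889 = 7.8508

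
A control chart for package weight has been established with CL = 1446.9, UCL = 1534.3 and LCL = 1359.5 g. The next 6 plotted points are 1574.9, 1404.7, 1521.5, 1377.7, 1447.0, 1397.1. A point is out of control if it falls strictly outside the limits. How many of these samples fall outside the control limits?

Compare each point to [1359.5, 1534.3]: sample 1 = 1574.9 > UCL.

1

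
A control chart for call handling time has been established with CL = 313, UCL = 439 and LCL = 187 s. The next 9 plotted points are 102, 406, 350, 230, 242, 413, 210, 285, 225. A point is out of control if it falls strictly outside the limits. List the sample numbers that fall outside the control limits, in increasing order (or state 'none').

1

Compare each point to [187, 439]: sample 1 = 102 < LCL.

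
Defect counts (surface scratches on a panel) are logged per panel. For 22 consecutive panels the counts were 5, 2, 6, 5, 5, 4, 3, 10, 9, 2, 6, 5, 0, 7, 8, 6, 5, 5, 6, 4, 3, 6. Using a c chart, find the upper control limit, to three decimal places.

11.860

c̄ = (5 + 2 + 6 + 5 + 5 + 4 + 3 + 10 + 9 + 2 + 6 + 5 + 0 + 7 + 8 + 6 + 5 + 5 + 6 + 4 + 3 + 6) / 22 = 112 / 22 = 5.0909
UCL = c̄ + 3√c̄ = 5.0909 + 3 × √5.0909 = 5.0909 + 3 × 2.2563 = 11.8598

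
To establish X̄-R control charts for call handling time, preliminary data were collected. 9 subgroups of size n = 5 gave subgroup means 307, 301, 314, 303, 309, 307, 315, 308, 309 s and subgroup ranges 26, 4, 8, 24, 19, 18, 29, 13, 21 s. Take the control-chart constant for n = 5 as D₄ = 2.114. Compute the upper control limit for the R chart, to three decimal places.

R̄ = (26 + 4 + 8 + 24 + 19 + 18 + 29 + 13 + 21) / 9 = 162.0000 / 9 = 18.0000
UCL_R = D₄·R̄ = 2.114 × 18.0000 = 38.0520

38.052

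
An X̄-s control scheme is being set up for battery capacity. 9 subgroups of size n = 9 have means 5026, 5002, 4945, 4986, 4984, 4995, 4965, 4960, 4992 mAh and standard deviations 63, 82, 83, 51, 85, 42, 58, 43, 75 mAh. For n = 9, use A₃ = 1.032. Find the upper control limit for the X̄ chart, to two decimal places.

5050.62

X̄̄ = (5026 + 5002 + 4945 + 4986 + 4984 + 4995 + 4965 + 4960 + 4992) / 9 = 4983.8889
s̄ = (63 + 82 + 83 + 51 + 85 + 42 + 58 + 43 + 75) / 9 = 64.6667
UCL = X̄̄ + A₃·s̄ = 4983.8889 + 1.032 × 64.6667 = 5050.6249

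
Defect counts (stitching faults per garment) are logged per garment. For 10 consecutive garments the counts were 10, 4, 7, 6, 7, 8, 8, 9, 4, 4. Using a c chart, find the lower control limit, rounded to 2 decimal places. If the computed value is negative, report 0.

0.00

c̄ = (10 + 4 + 7 + 6 + 7 + 8 + 8 + 9 + 4 + 4) / 10 = 67 / 10 = 6.7000
LCL = c̄ − 3√c̄ = 6.7000 − 3 × 2.5884 = -1.0653 → 0 (cannot be negative)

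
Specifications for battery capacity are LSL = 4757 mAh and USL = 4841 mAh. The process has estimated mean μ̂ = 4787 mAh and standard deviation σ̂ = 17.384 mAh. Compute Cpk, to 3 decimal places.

0.575

Cpu = (USL − μ̂) / (3σ̂) = (4841 − 4787) / (3 × 17.384) = 1.0354; Cpl = (μ̂ − LSL) / (3σ̂) = (4787 − 4757) / (3 × 17.384) = 0.5752; Cpk = min(Cpu, Cpl) = 0.5752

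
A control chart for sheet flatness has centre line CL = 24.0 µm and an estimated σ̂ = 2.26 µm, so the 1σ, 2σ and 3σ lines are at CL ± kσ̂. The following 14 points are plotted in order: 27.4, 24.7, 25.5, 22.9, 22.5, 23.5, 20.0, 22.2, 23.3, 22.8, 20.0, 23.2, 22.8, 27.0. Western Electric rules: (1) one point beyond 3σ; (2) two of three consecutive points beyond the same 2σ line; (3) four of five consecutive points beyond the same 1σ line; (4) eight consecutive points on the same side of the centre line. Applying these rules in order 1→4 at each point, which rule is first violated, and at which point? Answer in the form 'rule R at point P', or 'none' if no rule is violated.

Zone of each point (C = within 1σ̂, B = 1σ̂–2σ̂, A = 2σ̂–3σ̂, * = beyond 3σ̂; sign = side of CL): 1:+B, 2:+C, 3:+C, 4:-C, 5:-C, 6:-C, 7:-B, 8:-C, 9:-C, 10:-C, 11:-B, 12:-C, 13:-C, 14:+B
Rule 4 (eight consecutive points on the same side of the centre line) is satisfied at point 11.

rule 4 at point 11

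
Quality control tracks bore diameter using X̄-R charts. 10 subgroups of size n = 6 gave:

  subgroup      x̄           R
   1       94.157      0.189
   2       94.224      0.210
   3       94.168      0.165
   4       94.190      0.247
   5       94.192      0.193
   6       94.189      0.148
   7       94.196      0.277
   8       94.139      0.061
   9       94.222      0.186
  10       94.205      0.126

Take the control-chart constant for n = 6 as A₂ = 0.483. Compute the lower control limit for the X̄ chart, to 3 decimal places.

X̄̄ = (94.157 + 94.224 + 94.168 + 94.190 + 94.192 + 94.189 + 94.196 + 94.139 + 94.222 + 94.205) / 10 = 941.8820 / 10 = 94.1882
R̄ = (0.189 + 0.210 + 0.165 + 0.247 + 0.193 + 0.148 + 0.277 + 0.061 + 0.186 + 0.126) / 10 = 1.8020 / 10 = 0.1802
LCL = X̄̄ − A₂·R̄ = 94.1882 − 0.483 × 0.1802 = 94.1012

94.101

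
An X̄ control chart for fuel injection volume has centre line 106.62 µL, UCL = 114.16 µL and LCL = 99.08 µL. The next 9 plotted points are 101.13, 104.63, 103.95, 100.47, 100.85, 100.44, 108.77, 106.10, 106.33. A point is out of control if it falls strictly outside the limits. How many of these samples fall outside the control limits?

0

All 9 points lie within [99.08, 114.16].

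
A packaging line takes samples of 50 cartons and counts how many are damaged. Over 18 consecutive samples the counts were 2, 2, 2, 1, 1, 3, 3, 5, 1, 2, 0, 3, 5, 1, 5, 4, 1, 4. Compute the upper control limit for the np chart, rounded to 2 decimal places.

7.12

p̄ = Σdᵢ / (k·n) = 45 / (18 × 50) = 0.05000
UCL = np̄ + 3·√(np̄(1−p̄)) = 2.5000 + 3 × √(2.5000×0.95000) = 2.5000 + 3 × 1.5411 = 7.1233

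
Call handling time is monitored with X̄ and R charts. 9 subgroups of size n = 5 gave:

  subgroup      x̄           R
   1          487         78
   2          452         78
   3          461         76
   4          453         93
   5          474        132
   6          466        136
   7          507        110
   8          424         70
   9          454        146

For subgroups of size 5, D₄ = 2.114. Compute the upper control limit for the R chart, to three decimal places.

215.863

R̄ = (78 + 78 + 76 + 93 + 132 + 136 + 110 + 70 + 146) / 9 = 919.0000 / 9 = 102.1111
UCL_R = D₄·R̄ = 2.114 × 102.1111 = 215.8629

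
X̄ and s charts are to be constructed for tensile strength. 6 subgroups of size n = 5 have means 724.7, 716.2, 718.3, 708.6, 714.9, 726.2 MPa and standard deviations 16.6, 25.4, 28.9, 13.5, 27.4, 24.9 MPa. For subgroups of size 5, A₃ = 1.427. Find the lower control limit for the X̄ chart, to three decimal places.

685.638

X̄̄ = (724.7 + 716.2 + 718.3 + 708.6 + 714.9 + 726.2) / 6 = 718.1500
s̄ = (16.6 + 25.4 + 28.9 + 13.5 + 27.4 + 24.9) / 6 = 22.7833
LCL = X̄̄ − A₃·s̄ = 718.1500 − 1.427 × 22.7833 = 685.6382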